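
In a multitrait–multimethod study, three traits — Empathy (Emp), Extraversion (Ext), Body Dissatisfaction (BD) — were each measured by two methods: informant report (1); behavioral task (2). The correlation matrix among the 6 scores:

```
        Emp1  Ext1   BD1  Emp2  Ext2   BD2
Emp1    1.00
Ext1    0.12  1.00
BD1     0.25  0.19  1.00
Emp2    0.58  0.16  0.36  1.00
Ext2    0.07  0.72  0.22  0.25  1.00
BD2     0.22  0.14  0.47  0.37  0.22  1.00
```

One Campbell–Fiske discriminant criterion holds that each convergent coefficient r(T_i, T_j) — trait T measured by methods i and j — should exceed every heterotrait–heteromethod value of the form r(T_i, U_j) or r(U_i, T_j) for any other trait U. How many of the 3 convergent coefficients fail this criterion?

0

Convergent coefficients and their comparison sets:
Emp (methods 1·2): 0.58 vs {0.07, 0.16, 0.22, 0.36} → pass.
Ext (methods 1·2): 0.72 vs {0.16, 0.07, 0.14, 0.22} → pass.
BD (methods 1·2): 0.47 vs {0.36, 0.22, 0.22, 0.14} → pass.
0 of 3 fail.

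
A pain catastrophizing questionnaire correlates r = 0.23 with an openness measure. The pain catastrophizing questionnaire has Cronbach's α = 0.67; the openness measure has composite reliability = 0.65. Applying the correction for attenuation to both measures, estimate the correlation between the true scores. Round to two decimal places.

0.35

r_true = r_obs / √(r_xx · r_yy) = 0.23 / √(0.67 × 0.65) = 0.23 / √0.4355 = 0.23 / 0.6599 ≈ 0.35.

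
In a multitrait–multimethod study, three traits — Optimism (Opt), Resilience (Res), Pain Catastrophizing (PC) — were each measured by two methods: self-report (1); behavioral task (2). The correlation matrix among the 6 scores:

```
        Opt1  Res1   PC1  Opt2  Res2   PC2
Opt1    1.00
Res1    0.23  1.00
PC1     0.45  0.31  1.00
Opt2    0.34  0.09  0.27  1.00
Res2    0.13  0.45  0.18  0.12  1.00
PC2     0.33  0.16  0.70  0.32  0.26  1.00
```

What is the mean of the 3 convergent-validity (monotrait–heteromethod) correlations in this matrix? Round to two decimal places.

0.50

Convergent values: 0.34, 0.45, 0.70; mean = 1.49/3 = 0.50.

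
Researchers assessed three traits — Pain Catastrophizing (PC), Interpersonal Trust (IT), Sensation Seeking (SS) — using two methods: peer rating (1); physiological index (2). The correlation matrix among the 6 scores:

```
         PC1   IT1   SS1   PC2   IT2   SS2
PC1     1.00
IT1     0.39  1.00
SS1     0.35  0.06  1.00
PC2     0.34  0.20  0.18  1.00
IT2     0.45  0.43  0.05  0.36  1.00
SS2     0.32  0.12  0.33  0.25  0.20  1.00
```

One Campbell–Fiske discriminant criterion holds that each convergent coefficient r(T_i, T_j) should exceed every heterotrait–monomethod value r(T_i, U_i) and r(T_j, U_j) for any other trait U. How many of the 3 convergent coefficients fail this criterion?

2

Checking each validity diagonal entry against its comparison values:
PC (methods 1·2): 0.34 vs {0.39, 0.36, 0.35, 0.25} → fail.
IT (methods 1·2): 0.43 vs {0.39, 0.36, 0.06, 0.20} → pass.
SS (methods 1·2): 0.33 vs {0.35, 0.25, 0.06, 0.20} → fail.
2 of 3 fail.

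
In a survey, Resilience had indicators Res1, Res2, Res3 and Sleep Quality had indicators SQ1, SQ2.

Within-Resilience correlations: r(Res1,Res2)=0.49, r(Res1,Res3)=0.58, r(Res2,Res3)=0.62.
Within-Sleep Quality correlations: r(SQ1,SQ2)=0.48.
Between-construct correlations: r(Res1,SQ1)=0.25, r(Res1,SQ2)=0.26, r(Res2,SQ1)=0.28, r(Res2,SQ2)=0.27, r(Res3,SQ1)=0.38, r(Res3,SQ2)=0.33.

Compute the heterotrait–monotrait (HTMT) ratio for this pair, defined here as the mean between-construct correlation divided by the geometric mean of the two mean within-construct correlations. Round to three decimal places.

Mean between = 1.77/6 = 0.2950.
Mean within-Res = 1.69/3 = 0.5633; mean within-SQ = 0.48/1 = 0.4800.
Geometric mean = √(0.5633 × 0.4800) = 0.5200.
HTMT = 0.2950 / 0.5200 = 0.567.

0.567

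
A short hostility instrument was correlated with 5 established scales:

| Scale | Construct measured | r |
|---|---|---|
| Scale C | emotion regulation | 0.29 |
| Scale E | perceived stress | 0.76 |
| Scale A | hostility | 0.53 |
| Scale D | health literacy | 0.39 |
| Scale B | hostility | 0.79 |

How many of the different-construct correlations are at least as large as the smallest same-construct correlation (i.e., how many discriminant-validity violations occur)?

Convergent (same construct = hostility): Scale A, Scale B.
Smallest convergent = 0.53. Discriminant values: 0.29, 0.76, 0.39; count ≥ 0.53 → 1.

1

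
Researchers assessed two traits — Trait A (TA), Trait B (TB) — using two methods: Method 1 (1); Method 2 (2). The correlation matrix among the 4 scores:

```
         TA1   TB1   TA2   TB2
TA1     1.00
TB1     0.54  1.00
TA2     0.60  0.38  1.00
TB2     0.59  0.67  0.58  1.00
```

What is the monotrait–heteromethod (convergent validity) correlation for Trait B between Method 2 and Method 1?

0.67

Same trait (TB), different methods: r(TB2, TB1) = 0.67.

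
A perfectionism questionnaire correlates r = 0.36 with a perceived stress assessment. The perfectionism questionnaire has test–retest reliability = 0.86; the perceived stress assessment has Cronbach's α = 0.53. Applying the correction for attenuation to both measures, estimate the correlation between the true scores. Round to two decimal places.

r_true = r_obs / √(r_xx · r_yy) = 0.36 / √(0.86 × 0.53) = 0.36 / √0.4558 = 0.36 / 0.6751 ≈ 0.53.

0.53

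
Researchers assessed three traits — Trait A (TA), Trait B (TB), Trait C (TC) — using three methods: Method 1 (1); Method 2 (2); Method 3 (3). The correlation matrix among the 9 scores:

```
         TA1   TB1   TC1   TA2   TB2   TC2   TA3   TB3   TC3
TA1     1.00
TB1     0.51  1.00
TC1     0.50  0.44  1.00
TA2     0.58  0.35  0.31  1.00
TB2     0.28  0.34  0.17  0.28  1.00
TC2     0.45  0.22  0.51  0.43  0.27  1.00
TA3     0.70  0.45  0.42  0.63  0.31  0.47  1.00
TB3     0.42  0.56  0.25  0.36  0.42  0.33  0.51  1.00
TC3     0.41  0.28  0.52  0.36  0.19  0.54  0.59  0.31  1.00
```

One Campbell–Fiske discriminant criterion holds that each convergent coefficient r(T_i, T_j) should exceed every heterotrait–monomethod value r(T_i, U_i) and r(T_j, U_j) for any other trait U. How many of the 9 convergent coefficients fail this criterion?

Checking each validity diagonal entry against its comparison values:
TA (methods 1·2): 0.58 vs {0.51, 0.28, 0.50, 0.43} → pass.
TA (methods 1·3): 0.70 vs {0.51, 0.51, 0.50, 0.59} → pass.
TA (methods 2·3): 0.63 vs {0.28, 0.51, 0.43, 0.59} → pass.
TB (methods 1·2): 0.34 vs {0.51, 0.28, 0.44, 0.27} → fail.
TB (methods 1·3): 0.56 vs {0.51, 0.51, 0.44, 0.31} → pass.
TB (methods 2·3): 0.42 vs {0.28, 0.51, 0.27, 0.31} → fail.
TC (methods 1·2): 0.51 vs {0.50, 0.43, 0.44, 0.27} → pass.
TC (methods 1·3): 0.52 vs {0.50, 0.59, 0.44, 0.31} → fail.
TC (methods 2·3): 0.54 vs {0.43, 0.59, 0.27, 0.31} → fail.
4 of 9 fail.

4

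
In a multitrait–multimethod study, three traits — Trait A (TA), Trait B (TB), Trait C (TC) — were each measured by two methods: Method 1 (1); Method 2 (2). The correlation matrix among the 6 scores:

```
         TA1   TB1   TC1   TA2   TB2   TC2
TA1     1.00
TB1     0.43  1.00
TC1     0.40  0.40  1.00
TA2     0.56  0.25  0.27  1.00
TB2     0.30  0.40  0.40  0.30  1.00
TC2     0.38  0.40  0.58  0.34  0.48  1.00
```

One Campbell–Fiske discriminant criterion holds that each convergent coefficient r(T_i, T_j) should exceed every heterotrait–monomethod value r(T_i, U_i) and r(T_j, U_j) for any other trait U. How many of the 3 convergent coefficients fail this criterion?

1

Checking each validity diagonal entry against its comparison values:
TA (methods 1·2): 0.56 vs {0.43, 0.30, 0.40, 0.34} → pass.
TB (methods 1·2): 0.40 vs {0.43, 0.30, 0.40, 0.48} → fail.
TC (methods 1·2): 0.58 vs {0.40, 0.34, 0.40, 0.48} → pass.
1 of 3 fail.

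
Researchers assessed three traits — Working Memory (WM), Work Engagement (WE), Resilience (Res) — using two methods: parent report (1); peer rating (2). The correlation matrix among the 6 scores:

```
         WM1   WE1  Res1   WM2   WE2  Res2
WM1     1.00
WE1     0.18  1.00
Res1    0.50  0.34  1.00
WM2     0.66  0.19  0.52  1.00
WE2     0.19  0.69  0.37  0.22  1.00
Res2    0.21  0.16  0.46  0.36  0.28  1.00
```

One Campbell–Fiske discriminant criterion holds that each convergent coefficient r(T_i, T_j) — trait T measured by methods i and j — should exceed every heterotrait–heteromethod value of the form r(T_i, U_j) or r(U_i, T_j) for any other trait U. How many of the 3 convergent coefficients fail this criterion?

Each convergent coefficient versus the relevant comparison correlations:
WM (methods 1·2): 0.66 vs {0.19, 0.19, 0.21, 0.52} → pass.
WE (methods 1·2): 0.69 vs {0.19, 0.19, 0.16, 0.37} → pass.
Res (methods 1·2): 0.46 vs {0.52, 0.21, 0.37, 0.16} → fail.
1 of 3 fail.

1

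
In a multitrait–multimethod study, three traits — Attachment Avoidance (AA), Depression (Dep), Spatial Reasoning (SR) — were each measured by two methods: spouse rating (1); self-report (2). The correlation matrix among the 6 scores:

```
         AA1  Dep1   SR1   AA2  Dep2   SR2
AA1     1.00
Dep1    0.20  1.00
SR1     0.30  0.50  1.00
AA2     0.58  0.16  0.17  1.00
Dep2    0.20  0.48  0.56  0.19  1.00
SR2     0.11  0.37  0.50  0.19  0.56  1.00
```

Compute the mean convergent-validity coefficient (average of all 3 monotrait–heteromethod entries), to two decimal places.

0.52

Convergent values: 0.58, 0.48, 0.50; mean = 1.56/3 = 0.52.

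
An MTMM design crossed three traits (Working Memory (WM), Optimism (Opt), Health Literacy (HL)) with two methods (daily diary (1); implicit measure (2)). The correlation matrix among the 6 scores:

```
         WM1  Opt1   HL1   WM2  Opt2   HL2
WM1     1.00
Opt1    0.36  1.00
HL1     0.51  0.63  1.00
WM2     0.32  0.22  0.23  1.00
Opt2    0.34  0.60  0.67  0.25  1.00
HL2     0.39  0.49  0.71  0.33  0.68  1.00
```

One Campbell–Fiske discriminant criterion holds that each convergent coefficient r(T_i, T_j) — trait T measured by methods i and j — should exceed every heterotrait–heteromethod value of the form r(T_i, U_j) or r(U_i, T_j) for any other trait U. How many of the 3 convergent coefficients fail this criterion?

Convergent coefficients and their comparison sets:
WM (methods 1·2): 0.32 vs {0.34, 0.22, 0.39, 0.23} → fail.
Opt (methods 1·2): 0.60 vs {0.22, 0.34, 0.49, 0.67} → fail.
HL (methods 1·2): 0.71 vs {0.23, 0.39, 0.67, 0.49} → pass.
2 of 3 fail.

2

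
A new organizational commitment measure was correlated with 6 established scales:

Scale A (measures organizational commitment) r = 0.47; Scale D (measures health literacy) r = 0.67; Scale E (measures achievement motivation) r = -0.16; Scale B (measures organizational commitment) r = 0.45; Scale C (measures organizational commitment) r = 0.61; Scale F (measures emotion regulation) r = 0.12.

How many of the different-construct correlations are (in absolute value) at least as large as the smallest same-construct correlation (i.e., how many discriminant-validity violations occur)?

1

Convergent (same construct = organizational commitment): Scale A, Scale B, Scale C.
Smallest convergent = 0.45. Discriminant |r|: 0.67, 0.16, 0.12; count ≥ 0.45 → 1.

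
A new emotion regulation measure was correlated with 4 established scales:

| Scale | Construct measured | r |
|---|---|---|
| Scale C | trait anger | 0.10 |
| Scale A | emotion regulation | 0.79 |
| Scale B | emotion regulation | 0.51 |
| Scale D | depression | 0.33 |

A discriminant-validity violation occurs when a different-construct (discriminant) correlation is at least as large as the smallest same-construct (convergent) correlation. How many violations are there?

0

Convergent (same construct = emotion regulation): Scale A, Scale B.
Smallest convergent = 0.51. Discriminant values: 0.10, 0.33; count ≥ 0.51 → 0.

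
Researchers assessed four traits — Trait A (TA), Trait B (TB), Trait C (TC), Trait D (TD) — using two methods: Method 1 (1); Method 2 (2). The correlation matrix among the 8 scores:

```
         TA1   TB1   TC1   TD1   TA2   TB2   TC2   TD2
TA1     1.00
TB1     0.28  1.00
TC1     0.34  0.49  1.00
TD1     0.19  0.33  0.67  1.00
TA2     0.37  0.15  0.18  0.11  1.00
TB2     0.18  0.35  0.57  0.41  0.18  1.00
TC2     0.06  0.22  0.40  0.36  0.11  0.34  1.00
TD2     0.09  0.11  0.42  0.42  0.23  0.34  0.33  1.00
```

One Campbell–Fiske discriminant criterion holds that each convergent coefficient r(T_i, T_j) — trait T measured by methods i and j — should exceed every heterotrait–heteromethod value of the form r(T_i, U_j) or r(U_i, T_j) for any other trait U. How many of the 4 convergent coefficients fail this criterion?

Convergent coefficients and their comparison sets:
TA (methods 1·2): 0.37 vs {0.18, 0.15, 0.06, 0.18, 0.09, 0.11} → pass.
TB (methods 1·2): 0.35 vs {0.15, 0.18, 0.22, 0.57, 0.11, 0.41} → fail.
TC (methods 1·2): 0.40 vs {0.18, 0.06, 0.57, 0.22, 0.42, 0.36} → fail.
TD (methods 1·2): 0.42 vs {0.11, 0.09, 0.41, 0.11, 0.36, 0.42} → fail.
3 of 4 fail.

3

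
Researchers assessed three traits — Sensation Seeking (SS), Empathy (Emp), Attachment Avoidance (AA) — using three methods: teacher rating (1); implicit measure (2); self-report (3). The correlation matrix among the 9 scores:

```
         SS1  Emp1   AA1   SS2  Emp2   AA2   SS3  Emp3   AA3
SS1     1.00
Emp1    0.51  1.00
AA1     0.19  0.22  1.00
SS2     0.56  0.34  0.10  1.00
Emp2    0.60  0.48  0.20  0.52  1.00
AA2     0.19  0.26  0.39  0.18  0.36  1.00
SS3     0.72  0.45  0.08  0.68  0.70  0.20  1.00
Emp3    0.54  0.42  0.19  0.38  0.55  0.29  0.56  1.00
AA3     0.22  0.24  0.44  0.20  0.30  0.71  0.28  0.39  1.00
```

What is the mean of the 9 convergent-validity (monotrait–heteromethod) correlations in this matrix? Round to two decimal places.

Convergent values: 0.56, 0.72, 0.68, 0.48, 0.42, 0.55, 0.39, 0.44, 0.71; mean = 4.95/9 = 0.55.

0.55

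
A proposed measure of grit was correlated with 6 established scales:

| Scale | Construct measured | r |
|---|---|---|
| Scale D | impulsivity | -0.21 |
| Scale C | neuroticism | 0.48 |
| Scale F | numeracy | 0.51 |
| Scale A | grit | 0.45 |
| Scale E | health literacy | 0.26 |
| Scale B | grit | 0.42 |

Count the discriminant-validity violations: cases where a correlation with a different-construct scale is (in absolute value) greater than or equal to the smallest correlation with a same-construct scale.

2

Convergent (same construct = grit): Scale A, Scale B.
Smallest convergent = 0.42. Discriminant |r|: 0.21, 0.48, 0.51, 0.26; count ≥ 0.42 → 2.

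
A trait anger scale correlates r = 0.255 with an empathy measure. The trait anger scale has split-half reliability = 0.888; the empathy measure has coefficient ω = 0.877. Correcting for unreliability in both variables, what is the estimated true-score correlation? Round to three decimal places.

0.289

r_true = r_obs / √(r_xx · r_yy) = 0.255 / √(0.888 × 0.877) = 0.255 / √0.778776 = 0.255 / 0.8825 ≈ 0.289.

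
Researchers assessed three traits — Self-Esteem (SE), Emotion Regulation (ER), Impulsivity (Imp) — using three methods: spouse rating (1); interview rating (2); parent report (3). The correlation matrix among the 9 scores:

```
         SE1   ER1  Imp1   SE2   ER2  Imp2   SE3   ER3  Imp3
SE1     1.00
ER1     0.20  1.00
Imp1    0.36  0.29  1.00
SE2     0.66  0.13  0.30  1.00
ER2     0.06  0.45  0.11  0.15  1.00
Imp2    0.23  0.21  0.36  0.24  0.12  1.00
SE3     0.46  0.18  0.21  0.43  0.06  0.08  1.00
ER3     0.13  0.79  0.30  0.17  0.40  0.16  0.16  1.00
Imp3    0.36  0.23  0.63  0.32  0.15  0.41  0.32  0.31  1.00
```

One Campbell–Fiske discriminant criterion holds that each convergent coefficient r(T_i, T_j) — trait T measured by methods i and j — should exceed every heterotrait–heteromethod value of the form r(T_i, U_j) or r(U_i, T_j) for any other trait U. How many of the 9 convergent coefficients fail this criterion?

Each convergent coefficient versus the relevant comparison correlations:
SE (methods 1·2): 0.66 vs {0.06, 0.13, 0.23, 0.30} → pass.
SE (methods 1·3): 0.46 vs {0.13, 0.18, 0.36, 0.21} → pass.
SE (methods 2·3): 0.43 vs {0.17, 0.06, 0.32, 0.08} → pass.
ER (methods 1·2): 0.45 vs {0.13, 0.06, 0.21, 0.11} → pass.
ER (methods 1·3): 0.79 vs {0.18, 0.13, 0.23, 0.30} → pass.
ER (methods 2·3): 0.40 vs {0.06, 0.17, 0.15, 0.16} → pass.
Imp (methods 1·2): 0.36 vs {0.30, 0.23, 0.11, 0.21} → pass.
Imp (methods 1·3): 0.63 vs {0.21, 0.36, 0.30, 0.23} → pass.
Imp (methods 2·3): 0.41 vs {0.08, 0.32, 0.16, 0.15} → pass.
0 of 9 fail.

0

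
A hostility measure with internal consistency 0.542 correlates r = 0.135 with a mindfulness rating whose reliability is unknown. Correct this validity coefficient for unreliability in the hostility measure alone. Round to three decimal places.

0.183

Single correction: r_c = r_obs / √r_xx = 0.135 / √0.542 = 0.135 / 0.7362 ≈ 0.183.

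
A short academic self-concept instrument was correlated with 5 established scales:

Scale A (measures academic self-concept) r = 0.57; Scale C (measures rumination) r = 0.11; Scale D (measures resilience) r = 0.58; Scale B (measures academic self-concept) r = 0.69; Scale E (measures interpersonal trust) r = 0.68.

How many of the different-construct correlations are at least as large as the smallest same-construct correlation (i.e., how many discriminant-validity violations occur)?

2

Convergent (same construct = academic self-concept): Scale A, Scale B.
Smallest convergent = 0.57. Discriminant values: 0.11, 0.58, 0.68; count ≥ 0.57 → 2.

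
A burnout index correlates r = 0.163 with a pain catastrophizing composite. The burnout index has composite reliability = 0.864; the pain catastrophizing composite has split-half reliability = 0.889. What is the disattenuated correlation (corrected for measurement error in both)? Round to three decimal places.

0.186

r_true = r_obs / √(r_xx · r_yy) = 0.163 / √(0.864 × 0.889) = 0.163 / √0.768096 = 0.163 / 0.8764 ≈ 0.186.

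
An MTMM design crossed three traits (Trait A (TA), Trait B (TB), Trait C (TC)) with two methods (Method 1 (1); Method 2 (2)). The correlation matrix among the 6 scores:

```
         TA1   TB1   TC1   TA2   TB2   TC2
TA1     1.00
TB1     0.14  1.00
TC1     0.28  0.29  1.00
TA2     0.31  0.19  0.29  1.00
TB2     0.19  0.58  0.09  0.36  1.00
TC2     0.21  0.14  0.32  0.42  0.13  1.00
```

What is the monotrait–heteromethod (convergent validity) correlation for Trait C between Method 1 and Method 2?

0.32

Same trait (TC), different methods: r(TC1, TC2) = 0.32.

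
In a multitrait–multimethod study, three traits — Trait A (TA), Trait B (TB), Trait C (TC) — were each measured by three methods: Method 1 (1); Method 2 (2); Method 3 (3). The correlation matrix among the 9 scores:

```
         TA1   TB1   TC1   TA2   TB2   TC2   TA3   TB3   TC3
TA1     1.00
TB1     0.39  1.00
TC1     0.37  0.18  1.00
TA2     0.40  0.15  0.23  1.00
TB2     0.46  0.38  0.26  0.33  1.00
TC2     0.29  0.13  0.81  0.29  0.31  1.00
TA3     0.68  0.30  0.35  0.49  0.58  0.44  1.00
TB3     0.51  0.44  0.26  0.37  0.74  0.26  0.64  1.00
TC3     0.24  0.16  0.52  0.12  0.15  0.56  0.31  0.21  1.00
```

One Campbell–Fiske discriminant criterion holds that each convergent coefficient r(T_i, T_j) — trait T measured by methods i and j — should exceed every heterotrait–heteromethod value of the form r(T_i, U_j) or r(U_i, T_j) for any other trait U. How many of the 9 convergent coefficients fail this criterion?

4

Convergent coefficients and their comparison sets:
TA (methods 1·2): 0.40 vs {0.46, 0.15, 0.29, 0.23} → fail.
TA (methods 1·3): 0.68 vs {0.51, 0.30, 0.24, 0.35} → pass.
TA (methods 2·3): 0.49 vs {0.37, 0.58, 0.12, 0.44} → fail.
TB (methods 1·2): 0.38 vs {0.15, 0.46, 0.13, 0.26} → fail.
TB (methods 1·3): 0.44 vs {0.30, 0.51, 0.16, 0.26} → fail.
TB (methods 2·3): 0.74 vs {0.58, 0.37, 0.15, 0.26} → pass.
TC (methods 1·2): 0.81 vs {0.23, 0.29, 0.26, 0.13} → pass.
TC (methods 1·3): 0.52 vs {0.35, 0.24, 0.26, 0.16} → pass.
TC (methods 2·3): 0.56 vs {0.44, 0.12, 0.26, 0.15} → pass.
4 of 9 fail.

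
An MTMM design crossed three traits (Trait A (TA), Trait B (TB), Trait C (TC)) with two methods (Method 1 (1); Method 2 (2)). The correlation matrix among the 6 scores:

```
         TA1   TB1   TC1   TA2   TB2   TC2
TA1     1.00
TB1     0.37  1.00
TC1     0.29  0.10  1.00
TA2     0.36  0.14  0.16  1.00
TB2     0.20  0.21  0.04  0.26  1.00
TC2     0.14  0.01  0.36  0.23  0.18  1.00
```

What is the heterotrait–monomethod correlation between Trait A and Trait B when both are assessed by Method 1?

Different traits, same method: r(TA1, TB1) = 0.37.

0.37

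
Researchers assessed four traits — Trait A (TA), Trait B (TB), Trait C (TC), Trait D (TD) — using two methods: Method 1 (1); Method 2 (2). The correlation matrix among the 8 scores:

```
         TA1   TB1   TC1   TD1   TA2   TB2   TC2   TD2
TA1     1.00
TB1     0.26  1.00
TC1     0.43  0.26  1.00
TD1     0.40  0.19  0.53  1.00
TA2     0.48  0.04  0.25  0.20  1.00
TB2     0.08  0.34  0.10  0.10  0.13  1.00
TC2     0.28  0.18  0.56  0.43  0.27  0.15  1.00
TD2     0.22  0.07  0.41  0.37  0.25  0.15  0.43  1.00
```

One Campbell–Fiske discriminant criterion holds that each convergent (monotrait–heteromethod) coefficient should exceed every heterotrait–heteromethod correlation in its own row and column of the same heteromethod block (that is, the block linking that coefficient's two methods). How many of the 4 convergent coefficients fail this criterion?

Convergent coefficients and their comparison sets:
TA (methods 1·2): 0.48 vs {0.08, 0.04, 0.28, 0.25, 0.22, 0.20} → pass.
TB (methods 1·2): 0.34 vs {0.04, 0.08, 0.18, 0.10, 0.07, 0.10} → pass.
TC (methods 1·2): 0.56 vs {0.25, 0.28, 0.10, 0.18, 0.41, 0.43} → pass.
TD (methods 1·2): 0.37 vs {0.20, 0.22, 0.10, 0.07, 0.43, 0.41} → fail.
1 of 4 fail.

1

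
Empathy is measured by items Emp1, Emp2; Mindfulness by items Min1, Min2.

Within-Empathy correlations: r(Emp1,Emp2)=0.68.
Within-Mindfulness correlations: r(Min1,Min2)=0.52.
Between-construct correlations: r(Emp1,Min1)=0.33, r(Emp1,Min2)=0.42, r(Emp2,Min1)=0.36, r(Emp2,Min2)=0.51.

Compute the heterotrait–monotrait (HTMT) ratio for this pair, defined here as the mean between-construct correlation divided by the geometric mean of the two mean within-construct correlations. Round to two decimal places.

Between-construct mean = 1.62/4 = 0.4050.
Mean within-Emp = 0.68/1 = 0.6800; mean within-Min = 0.52/1 = 0.5200.
Geometric mean = √(0.6800 × 0.5200) = 0.5946.
HTMT = 0.4050 / 0.5946 = 0.68.

0.68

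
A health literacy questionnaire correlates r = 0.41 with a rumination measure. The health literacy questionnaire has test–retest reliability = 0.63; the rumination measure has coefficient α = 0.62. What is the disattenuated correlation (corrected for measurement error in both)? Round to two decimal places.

r_true = r_obs / √(r_xx · r_yy) = 0.41 / √(0.63 × 0.62) = 0.41 / √0.3906 = 0.41 / 0.6250 ≈ 0.66.

0.66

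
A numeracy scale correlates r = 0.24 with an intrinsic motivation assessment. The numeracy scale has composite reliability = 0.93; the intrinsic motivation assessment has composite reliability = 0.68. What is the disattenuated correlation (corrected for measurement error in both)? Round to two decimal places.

0.30

r_true = r_obs / √(r_xx · r_yy) = 0.24 / √(0.93 × 0.68) = 0.24 / √0.6324 = 0.24 / 0.7952 ≈ 0.30.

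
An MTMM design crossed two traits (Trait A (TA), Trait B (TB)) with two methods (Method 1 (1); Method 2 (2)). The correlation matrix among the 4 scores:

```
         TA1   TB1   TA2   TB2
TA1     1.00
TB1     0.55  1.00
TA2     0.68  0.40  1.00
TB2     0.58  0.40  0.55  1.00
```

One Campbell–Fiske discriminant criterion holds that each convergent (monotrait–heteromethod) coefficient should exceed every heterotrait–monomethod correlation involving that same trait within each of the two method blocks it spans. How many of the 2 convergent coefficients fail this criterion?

Convergent coefficients and their comparison sets:
TA (methods 1·2): 0.68 vs {0.55, 0.55} → pass.
TB (methods 1·2): 0.40 vs {0.55, 0.55} → fail.
1 of 2 fail.

1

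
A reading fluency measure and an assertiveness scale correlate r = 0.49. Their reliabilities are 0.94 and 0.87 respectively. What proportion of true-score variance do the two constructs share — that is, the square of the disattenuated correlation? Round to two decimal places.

Disattenuated r = 0.49 / √(0.94 × 0.87) = 0.49 / 0.9043 = 0.5419.
Shared true-score variance = 0.5419² = 0.2937 ≈ 0.29.

0.29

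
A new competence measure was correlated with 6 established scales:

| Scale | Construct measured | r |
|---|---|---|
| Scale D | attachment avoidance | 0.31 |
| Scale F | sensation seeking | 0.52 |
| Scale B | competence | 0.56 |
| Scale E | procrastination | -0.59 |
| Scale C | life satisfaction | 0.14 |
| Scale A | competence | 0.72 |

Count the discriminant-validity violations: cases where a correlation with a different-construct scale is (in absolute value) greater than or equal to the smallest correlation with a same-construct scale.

1

Convergent (same construct = competence): Scale B, Scale A.
Smallest convergent = 0.56. Discriminant |r|: 0.31, 0.52, 0.59, 0.14; count ≥ 0.56 → 1.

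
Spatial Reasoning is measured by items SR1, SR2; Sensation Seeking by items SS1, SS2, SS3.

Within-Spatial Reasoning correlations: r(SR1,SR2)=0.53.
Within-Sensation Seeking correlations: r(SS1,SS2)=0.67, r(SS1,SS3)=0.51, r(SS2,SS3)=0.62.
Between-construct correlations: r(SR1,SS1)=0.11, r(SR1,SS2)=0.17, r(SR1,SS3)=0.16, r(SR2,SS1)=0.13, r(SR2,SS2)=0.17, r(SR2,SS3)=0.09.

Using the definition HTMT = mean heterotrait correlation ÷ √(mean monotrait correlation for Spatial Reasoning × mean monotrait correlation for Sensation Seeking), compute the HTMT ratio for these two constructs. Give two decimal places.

0.25

Between-construct mean = 0.83/6 = 0.1383.
Mean within-SR = 0.53/1 = 0.5300; mean within-SS = 1.80/3 = 0.6000.
Geometric mean = √(0.5300 × 0.6000) = 0.5639.
HTMT = 0.1383 / 0.5639 = 0.25.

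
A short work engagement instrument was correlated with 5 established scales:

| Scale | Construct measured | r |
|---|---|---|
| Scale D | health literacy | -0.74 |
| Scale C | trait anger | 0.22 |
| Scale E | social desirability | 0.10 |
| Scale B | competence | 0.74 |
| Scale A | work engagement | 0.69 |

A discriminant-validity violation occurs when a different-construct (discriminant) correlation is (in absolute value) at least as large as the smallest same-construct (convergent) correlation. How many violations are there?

2

Convergent (same construct = work engagement): Scale A.
Smallest convergent = 0.69. Discriminant |r|: 0.74, 0.22, 0.10, 0.74; count ≥ 0.69 → 2.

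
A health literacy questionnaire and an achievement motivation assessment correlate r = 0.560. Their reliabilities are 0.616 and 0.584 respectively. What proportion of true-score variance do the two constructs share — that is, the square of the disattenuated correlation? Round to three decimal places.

Disattenuated r = 0.560 / √(0.616 × 0.584) = 0.560 / 0.5998 = 0.9336.
Shared true-score variance = 0.9336² = 0.8716 ≈ 0.872.

0.872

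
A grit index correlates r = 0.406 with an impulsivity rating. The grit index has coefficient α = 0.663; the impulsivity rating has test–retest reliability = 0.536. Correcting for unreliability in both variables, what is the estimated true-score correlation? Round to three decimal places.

r_true = r_obs / √(r_xx · r_yy) = 0.406 / √(0.663 × 0.536) = 0.406 / √0.355368 = 0.406 / 0.5961 ≈ 0.681.

0.681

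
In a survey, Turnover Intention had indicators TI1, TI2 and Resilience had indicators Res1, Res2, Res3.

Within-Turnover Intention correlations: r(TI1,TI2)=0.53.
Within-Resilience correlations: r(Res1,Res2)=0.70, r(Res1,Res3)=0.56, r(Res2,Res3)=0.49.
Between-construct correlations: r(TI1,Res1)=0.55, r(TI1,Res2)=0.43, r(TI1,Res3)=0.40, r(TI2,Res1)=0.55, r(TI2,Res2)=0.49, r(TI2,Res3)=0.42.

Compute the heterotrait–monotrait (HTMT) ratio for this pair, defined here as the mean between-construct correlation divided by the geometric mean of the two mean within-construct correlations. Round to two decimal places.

0.85

Mean heterotrait r = 2.84/6 = 0.4733.
Mean within-TI = 0.53/1 = 0.5300; mean within-Res = 1.75/3 = 0.5833.
Geometric mean = √(0.5300 × 0.5833) = 0.5560.
HTMT = 0.4733 / 0.5560 = 0.85.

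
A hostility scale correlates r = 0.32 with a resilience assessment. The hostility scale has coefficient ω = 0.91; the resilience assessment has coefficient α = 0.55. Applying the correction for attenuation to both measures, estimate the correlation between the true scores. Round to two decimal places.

r_true = r_obs / √(r_xx · r_yy) = 0.32 / √(0.91 × 0.55) = 0.32 / √0.5005 = 0.32 / 0.7075 ≈ 0.45.

0.45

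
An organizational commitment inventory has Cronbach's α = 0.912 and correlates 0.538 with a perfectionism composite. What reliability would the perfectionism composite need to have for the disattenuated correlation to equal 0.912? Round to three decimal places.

r_true = r_obs / √(r_xx · r_yy) ⇒ 0.912 = 0.538 / √(0.912 · r_yy).
√(0.912 · r_yy) = 0.538 / 0.912 = 0.5899; 0.912 · r_yy = 0.3480; r_yy = 0.3480 / 0.912 ≈ 0.382.

0.382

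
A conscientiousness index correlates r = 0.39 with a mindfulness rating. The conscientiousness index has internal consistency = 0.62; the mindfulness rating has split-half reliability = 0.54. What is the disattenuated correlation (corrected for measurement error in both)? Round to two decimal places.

0.67

r_true = r_obs / √(r_xx · r_yy) = 0.39 / √(0.62 × 0.54) = 0.39 / √0.3348 = 0.39 / 0.5786 ≈ 0.67.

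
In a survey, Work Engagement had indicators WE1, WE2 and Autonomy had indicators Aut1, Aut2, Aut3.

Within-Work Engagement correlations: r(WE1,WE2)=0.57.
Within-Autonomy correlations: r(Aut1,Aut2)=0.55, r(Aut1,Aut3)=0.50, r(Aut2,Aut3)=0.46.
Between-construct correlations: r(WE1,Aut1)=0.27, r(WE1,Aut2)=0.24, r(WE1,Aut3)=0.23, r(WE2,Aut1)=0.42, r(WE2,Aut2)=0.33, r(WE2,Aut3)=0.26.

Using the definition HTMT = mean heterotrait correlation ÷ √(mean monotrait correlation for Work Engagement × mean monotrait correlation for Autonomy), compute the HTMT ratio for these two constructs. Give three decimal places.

Between-construct mean = 1.75/6 = 0.2917.
Mean within-WE = 0.57/1 = 0.5700; mean within-Aut = 1.51/3 = 0.5033.
Geometric mean = √(0.5700 × 0.5033) = 0.5356.
HTMT = 0.2917 / 0.5356 = 0.545.

0.545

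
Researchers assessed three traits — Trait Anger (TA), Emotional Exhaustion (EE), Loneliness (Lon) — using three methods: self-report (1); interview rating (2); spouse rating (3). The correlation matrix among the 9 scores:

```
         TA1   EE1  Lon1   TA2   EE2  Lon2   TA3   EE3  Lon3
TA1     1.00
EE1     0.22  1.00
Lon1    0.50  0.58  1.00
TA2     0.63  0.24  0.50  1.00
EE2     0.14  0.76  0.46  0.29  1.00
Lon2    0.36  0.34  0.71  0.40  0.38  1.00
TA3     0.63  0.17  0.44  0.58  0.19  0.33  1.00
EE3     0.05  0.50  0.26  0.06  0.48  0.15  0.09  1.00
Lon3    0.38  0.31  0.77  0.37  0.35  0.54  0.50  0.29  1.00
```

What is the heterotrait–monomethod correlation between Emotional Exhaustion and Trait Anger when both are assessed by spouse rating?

Different traits, same method: r(EE3, TA3) = 0.09.

0.09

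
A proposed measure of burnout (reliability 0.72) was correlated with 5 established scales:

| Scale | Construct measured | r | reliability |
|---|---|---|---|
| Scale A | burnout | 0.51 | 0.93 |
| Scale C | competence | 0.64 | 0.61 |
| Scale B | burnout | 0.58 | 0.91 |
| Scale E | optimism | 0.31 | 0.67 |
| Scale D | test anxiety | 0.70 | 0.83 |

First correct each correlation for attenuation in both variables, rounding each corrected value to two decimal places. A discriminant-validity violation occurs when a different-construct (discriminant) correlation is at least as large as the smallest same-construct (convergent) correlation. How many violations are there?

Disattenuated r (r / √(r_scale · r_new)):
  Scale A (conv): 0.51 / √(0.93·0.72) = 0.62
  Scale C (disc): 0.64 / √(0.61·0.72) = 0.97
  Scale B (conv): 0.58 / √(0.91·0.72) = 0.72
  Scale E (disc): 0.31 / √(0.67·0.72) = 0.45
  Scale D (disc): 0.70 / √(0.83·0.72) = 0.91
Smallest convergent = 0.62. Discriminant values: 0.97, 0.45, 0.91; count ≥ 0.62 → 2.

2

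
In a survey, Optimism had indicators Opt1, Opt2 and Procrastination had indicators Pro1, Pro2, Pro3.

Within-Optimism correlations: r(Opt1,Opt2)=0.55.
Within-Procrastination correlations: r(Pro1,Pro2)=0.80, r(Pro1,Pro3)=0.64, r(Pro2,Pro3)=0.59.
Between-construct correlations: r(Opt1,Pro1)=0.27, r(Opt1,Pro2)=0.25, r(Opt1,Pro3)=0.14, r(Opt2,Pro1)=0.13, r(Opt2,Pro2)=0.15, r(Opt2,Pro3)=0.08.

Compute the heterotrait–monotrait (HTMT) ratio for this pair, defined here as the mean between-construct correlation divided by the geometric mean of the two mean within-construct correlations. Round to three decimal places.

0.279

Mean between = 1.02/6 = 0.1700.
Mean within-Opt = 0.55/1 = 0.5500; mean within-Pro = 2.03/3 = 0.6767.
Geometric mean = √(0.5500 × 0.6767) = 0.6101.
HTMT = 0.1700 / 0.6101 = 0.279.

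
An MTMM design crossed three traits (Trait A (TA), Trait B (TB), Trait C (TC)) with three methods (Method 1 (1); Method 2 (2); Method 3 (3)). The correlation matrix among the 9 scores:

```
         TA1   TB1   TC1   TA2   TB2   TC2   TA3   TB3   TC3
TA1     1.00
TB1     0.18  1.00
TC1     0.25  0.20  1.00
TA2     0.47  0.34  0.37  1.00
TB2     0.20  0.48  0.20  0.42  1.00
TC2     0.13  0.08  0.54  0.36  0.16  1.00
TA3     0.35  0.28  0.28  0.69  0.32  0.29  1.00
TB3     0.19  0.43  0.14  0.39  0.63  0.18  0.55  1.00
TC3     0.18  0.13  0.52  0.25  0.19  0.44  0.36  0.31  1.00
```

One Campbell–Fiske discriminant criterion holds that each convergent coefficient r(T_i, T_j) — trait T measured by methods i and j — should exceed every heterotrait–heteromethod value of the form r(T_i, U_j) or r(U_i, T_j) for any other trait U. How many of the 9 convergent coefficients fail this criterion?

0

Each convergent coefficient versus the relevant comparison correlations:
TA (methods 1·2): 0.47 vs {0.20, 0.34, 0.13, 0.37} → pass.
TA (methods 1·3): 0.35 vs {0.19, 0.28, 0.18, 0.28} → pass.
TA (methods 2·3): 0.69 vs {0.39, 0.32, 0.25, 0.29} → pass.
TB (methods 1·2): 0.48 vs {0.34, 0.20, 0.08, 0.20} → pass.
TB (methods 1·3): 0.43 vs {0.28, 0.19, 0.13, 0.14} → pass.
TB (methods 2·3): 0.63 vs {0.32, 0.39, 0.19, 0.18} → pass.
TC (methods 1·2): 0.54 vs {0.37, 0.13, 0.20, 0.08} → pass.
TC (methods 1·3): 0.52 vs {0.28, 0.18, 0.14, 0.13} → pass.
TC (methods 2·3): 0.44 vs {0.29, 0.25, 0.18, 0.19} → pass.
0 of 9 fail.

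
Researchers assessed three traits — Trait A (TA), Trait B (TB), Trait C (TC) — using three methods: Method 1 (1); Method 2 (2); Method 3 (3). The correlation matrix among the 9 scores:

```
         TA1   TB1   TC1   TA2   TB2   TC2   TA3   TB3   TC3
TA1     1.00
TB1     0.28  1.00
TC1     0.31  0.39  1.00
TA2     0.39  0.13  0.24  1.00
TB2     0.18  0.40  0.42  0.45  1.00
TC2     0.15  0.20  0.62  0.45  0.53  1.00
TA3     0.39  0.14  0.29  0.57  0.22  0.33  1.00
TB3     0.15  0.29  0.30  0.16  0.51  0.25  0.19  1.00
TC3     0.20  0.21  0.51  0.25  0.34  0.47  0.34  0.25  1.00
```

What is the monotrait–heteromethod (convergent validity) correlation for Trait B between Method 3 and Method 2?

Same trait (TB), different methods: r(TB3, TB2) = 0.51.

0.51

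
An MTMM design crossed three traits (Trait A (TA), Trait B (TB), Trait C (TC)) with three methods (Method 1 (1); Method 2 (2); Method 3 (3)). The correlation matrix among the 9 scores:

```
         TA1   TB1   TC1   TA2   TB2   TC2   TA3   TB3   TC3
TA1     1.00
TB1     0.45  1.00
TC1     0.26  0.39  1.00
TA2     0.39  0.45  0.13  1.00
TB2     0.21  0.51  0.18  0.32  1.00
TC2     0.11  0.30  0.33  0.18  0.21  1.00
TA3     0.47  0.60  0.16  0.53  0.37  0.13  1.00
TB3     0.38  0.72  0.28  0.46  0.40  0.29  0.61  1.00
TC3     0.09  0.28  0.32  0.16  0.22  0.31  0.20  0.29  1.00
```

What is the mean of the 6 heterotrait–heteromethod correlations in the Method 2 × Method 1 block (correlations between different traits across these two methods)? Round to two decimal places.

HTHM values (method 2 × method 1): 0.45, 0.13, 0.21, 0.18, 0.11, 0.30; mean = 1.38/6 = 0.23.

0.23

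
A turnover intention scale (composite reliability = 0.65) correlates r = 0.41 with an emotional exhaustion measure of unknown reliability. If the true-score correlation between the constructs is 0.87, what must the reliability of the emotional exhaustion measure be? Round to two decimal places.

0.34

r_true = r_obs / √(r_xx · r_yy) ⇒ 0.87 = 0.41 / √(0.65 · r_yy).
√(0.65 · r_yy) = 0.41 / 0.87 = 0.4713; 0.65 · r_yy = 0.2221; r_yy = 0.2221 / 0.65 ≈ 0.34.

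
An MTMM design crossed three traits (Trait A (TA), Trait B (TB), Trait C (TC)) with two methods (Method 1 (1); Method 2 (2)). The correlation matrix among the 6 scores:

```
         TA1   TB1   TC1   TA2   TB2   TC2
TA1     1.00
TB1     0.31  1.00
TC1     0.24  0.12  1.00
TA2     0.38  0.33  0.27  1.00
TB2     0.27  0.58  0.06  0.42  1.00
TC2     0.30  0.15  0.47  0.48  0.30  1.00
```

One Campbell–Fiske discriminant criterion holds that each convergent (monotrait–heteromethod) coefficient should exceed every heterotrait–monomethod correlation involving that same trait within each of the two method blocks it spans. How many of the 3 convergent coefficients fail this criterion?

Each convergent coefficient versus the relevant comparison correlations:
TA (methods 1·2): 0.38 vs {0.31, 0.42, 0.24, 0.48} → fail.
TB (methods 1·2): 0.58 vs {0.31, 0.42, 0.12, 0.30} → pass.
TC (methods 1·2): 0.47 vs {0.24, 0.48, 0.12, 0.30} → fail.
2 of 3 fail.

2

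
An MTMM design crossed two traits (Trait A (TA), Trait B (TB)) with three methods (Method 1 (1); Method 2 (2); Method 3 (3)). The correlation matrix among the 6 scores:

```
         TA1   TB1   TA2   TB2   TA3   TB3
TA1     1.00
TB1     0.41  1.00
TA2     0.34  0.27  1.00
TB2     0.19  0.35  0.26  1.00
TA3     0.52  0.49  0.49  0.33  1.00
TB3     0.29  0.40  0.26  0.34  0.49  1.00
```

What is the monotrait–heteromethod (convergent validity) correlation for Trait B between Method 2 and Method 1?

0.35

Same trait (TB), different methods: r(TB2, TB1) = 0.35.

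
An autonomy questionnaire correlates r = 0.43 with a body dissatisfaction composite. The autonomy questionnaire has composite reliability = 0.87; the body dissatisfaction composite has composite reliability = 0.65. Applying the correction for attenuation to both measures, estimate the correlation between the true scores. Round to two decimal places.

0.57

r_true = r_obs / √(r_xx · r_yy) = 0.43 / √(0.87 × 0.65) = 0.43 / √0.5655 = 0.43 / 0.7520 ≈ 0.57.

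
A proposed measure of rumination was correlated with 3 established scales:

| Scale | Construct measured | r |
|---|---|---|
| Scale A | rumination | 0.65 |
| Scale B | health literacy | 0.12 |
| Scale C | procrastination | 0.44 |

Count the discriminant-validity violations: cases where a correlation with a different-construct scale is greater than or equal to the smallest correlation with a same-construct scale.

0

Convergent (same construct = rumination): Scale A.
Smallest convergent = 0.65. Discriminant values: 0.12, 0.44; count ≥ 0.65 → 0.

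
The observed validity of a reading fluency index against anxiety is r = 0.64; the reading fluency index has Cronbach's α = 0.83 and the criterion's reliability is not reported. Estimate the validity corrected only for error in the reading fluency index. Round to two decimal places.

0.70

Single correction: r_c = r_obs / √r_xx = 0.64 / √0.83 = 0.64 / 0.9110 ≈ 0.70.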